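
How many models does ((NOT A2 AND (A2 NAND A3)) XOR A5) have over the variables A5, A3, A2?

Satisfying assignments: (0,0,0), (0,1,0), (1,0,1), (1,1,1)
Count: 4 out of 8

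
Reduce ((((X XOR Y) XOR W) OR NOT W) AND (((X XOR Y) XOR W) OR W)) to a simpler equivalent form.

By distribution ((E OR v) AND (E OR NOT v) = E):
= ((X XOR Y) XOR W)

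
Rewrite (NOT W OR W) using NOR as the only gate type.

(((W NOR W) NOR W) NOR ((W NOR W) NOR W))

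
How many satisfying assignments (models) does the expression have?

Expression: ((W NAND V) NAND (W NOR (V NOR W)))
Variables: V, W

Satisfying assignments: (0,0), (0,1), (1,1)
Count: 3 out of 4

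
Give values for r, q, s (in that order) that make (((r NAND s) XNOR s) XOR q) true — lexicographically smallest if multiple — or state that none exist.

r=0, q=0, s=1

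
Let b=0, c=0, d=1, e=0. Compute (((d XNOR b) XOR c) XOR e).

Substituting: (((1 XNOR 0) XOR 0) XOR 0)
= 0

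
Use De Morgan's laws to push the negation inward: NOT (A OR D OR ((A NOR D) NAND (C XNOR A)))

NOT A AND NOT D AND NOT ((A NOR D) NAND (C XNOR A))
De Morgan's: NOT(OR of terms) = AND of negations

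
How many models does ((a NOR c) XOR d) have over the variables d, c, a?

Satisfying assignments: (0,0,0), (1,0,1), (1,1,0), (1,1,1)
Count: 4 out of 8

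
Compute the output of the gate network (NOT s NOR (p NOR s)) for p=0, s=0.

Substituting: (NOT 0 NOR (0 NOR 0))
= 0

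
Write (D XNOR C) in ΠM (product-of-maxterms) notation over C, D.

ΠM(1, 2) = (C OR NOT D) AND (NOT C OR D)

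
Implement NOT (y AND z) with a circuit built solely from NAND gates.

(((y NAND z) NAND (y NAND z)) NAND ((y NAND z) NAND (y NAND z)))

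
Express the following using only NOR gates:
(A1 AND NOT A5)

((A1 NOR A1) NOR ((A5 NOR A5) NOR (A5 NOR A5)))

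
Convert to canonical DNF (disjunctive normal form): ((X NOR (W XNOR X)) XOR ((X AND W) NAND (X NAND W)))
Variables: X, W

(NOT X AND NOT W) OR (X AND NOT W) OR (X AND W)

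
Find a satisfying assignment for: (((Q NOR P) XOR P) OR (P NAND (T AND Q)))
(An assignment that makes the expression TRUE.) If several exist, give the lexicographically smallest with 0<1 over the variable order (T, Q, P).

T=0, Q=0, P=0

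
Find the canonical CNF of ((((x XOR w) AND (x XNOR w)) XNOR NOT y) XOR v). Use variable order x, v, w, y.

(x OR v OR w OR y) AND (x OR v OR NOT w OR y) AND (x OR NOT v OR w OR NOT y) AND (x OR NOT v OR NOT w OR NOT y) AND (NOT x OR v OR w OR y) AND (NOT x OR v OR NOT w OR y) AND (NOT x OR NOT v OR w OR NOT y) AND (NOT x OR NOT v OR NOT w OR NOT y)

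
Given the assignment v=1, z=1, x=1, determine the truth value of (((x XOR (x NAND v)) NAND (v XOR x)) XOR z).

Substituting: (((1 XOR (1 NAND 1)) NAND (1 XOR 1)) XOR 1)
= 0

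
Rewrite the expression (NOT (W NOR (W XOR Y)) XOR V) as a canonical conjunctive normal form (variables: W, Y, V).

(W OR Y OR V) AND (W OR NOT Y OR NOT V) AND (NOT W OR Y OR NOT V) AND (NOT W OR NOT Y OR NOT V)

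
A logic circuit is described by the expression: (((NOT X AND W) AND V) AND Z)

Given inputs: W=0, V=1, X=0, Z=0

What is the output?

Substituting: (((NOT 0 AND 0) AND 1) AND 0)
= 0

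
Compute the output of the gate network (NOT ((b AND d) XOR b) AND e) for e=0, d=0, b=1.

Substituting: (NOT ((1 AND 0) XOR 1) AND 0)
= 0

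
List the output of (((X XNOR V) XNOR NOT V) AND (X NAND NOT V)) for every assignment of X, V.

X | V | Output
--------------
0 | 0 | 1
0 | 1 | 1
1 | 0 | 0
1 | 1 | 0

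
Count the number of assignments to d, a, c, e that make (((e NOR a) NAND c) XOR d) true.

Satisfying assignments: (0,0,0,0), (0,0,0,1), (0,0,1,1), (0,1,0,0), (0,1,0,1), (0,1,1,0), (0,1,1,1), (1,0,1,0)
Count: 8 out of 16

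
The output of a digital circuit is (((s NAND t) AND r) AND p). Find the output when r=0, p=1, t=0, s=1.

Substituting: (((1 NAND 0) AND 0) AND 1)
= 0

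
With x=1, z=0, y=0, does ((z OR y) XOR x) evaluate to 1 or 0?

Substituting: ((0 OR 0) XOR 1)
= 1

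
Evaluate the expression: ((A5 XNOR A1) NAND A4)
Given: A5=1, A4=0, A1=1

Substituting: ((1 XNOR 1) NAND 0)
= 1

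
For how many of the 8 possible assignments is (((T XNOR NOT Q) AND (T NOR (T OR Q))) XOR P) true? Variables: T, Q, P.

Satisfying assignments: (0,0,1), (0,1,1), (1,0,1), (1,1,1)
Count: 4 out of 8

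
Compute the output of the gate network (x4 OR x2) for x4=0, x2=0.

Substituting: (0 OR 0)
= 0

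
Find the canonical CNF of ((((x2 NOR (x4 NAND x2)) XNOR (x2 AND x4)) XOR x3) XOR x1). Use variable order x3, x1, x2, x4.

(x3 OR x1 OR NOT x2 OR NOT x4) AND (x3 OR NOT x1 OR x2 OR x4) AND (x3 OR NOT x1 OR x2 OR NOT x4) AND (x3 OR NOT x1 OR NOT x2 OR x4) AND (NOT x3 OR x1 OR x2 OR x4) AND (NOT x3 OR x1 OR x2 OR NOT x4) AND (NOT x3 OR x1 OR NOT x2 OR x4) AND (NOT x3 OR NOT x1 OR NOT x2 OR NOT x4)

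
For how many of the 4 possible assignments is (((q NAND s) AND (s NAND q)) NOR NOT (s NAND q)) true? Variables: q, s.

No assignment satisfies the expression.
Count: 0 out of 4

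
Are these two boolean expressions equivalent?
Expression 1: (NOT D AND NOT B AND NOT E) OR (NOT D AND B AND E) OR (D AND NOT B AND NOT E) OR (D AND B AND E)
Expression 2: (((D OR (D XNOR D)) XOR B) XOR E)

Yes, they are equivalent — the two output columns agree on all 8 assignments:
D | B | E | Expression 1 | Expression 2
---------------------------------------
0 | 0 | 0 | 1 | 1
0 | 0 | 1 | 0 | 0
0 | 1 | 0 | 0 | 0
0 | 1 | 1 | 1 | 1
1 | 0 | 0 | 1 | 1
1 | 0 | 1 | 0 | 0
1 | 1 | 0 | 0 | 0
1 | 1 | 1 | 1 | 1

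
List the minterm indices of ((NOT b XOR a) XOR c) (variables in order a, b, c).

Σm(0, 3, 5, 6) = (NOT a AND NOT b AND NOT c) OR (NOT a AND b AND c) OR (a AND NOT b AND c) OR (a AND b AND NOT c)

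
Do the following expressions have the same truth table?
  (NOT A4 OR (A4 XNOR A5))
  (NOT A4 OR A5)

Yes, they are equivalent — the two output columns agree on all 4 assignments:
A4 | A5 | Expression 1 | Expression 2
-------------------------------------
0 | 0 | 1 | 1
0 | 1 | 1 | 1
1 | 0 | 0 | 0
1 | 1 | 1 | 1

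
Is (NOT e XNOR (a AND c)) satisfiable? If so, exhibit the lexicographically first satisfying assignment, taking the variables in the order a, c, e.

a=0, c=0, e=1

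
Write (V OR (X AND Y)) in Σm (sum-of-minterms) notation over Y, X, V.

Σm(1, 3, 5, 6, 7) = (NOT Y AND NOT X AND V) OR (NOT Y AND X AND V) OR (Y AND NOT X AND V) OR (Y AND X AND NOT V) OR (Y AND X AND V)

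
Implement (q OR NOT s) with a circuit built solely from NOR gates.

((q NOR (s NOR s)) NOR (q NOR (s NOR s)))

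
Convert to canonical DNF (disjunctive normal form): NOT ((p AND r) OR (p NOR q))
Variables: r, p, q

(NOT r AND NOT p AND q) OR (NOT r AND p AND NOT q) OR (NOT r AND p AND q) OR (r AND NOT p AND q)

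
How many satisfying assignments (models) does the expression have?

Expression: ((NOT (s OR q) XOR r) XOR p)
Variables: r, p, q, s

Satisfying assignments: (0,0,0,0), (0,1,0,1), (0,1,1,0), (0,1,1,1), (1,0,0,1), (1,0,1,0), (1,0,1,1), (1,1,0,0)
Count: 8 out of 16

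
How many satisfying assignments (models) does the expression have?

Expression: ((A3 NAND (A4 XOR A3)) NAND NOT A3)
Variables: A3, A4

Satisfying assignments: (1,0), (1,1)
Count: 2 out of 4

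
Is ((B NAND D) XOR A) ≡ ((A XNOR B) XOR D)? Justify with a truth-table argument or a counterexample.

No. Counterexample: with A=0, B=0, D=1, Expression 1 = 1 but Expression 2 = 0.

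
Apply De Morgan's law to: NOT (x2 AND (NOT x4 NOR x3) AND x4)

NOT x2 OR NOT (NOT x4 NOR x3) OR NOT x4
De Morgan's: NOT(AND of terms) = OR of negations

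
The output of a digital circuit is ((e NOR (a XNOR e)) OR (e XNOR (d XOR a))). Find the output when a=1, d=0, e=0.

Substituting: ((0 NOR (1 XNOR 0)) OR (0 XNOR (0 XOR 1)))
= 1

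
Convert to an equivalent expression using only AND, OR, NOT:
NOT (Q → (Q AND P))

Q AND NOT (Q AND P)
(Negated implication: NOT(A → B) = A AND NOT B)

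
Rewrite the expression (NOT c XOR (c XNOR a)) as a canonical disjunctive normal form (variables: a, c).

(a AND NOT c) OR (a AND c)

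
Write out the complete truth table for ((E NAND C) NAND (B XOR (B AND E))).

C | E | B | Output
------------------
0 | 0 | 0 | 1
0 | 0 | 1 | 0
0 | 1 | 0 | 1
0 | 1 | 1 | 1
1 | 0 | 0 | 1
1 | 0 | 1 | 0
1 | 1 | 0 | 1
1 | 1 | 1 | 1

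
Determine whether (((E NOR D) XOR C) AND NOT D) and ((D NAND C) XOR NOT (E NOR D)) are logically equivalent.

No. Counterexample: with C=1, E=0, D=0, Expression 1 = 0 but Expression 2 = 1.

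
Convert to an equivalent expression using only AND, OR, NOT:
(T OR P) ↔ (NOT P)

((T OR P) AND (NOT P)) OR (NOT (T OR P) AND P)
(Biconditional = both true or both false)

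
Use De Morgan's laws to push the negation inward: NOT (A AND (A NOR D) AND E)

NOT A OR NOT (A NOR D) OR NOT E
De Morgan's: NOT(AND of terms) = OR of negations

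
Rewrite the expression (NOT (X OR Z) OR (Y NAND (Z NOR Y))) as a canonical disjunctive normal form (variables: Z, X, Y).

(NOT Z AND NOT X AND NOT Y) OR (NOT Z AND NOT X AND Y) OR (NOT Z AND X AND NOT Y) OR (NOT Z AND X AND Y) OR (Z AND NOT X AND NOT Y) OR (Z AND NOT X AND Y) OR (Z AND X AND NOT Y) OR (Z AND X AND Y)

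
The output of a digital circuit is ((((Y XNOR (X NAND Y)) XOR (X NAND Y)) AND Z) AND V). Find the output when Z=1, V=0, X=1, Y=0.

Substituting: ((((0 XNOR (1 NAND 0)) XOR (1 NAND 0)) AND 1) AND 0)
= 0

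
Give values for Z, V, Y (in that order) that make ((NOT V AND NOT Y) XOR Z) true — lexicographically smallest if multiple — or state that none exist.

Z=0, V=0, Y=0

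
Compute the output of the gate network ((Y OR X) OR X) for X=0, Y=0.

Substituting: ((0 OR 0) OR 0)
= 0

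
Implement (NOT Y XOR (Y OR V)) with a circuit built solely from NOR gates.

(((((Y NOR Y) NOR ((Y NOR V) NOR (Y NOR V))) NOR ((Y NOR Y) NOR ((Y NOR V) NOR (Y NOR V)))) NOR (((Y NOR Y) NOR ((Y NOR V) NOR (Y NOR V))) NOR ((Y NOR Y) NOR ((Y NOR V) NOR (Y NOR V))))) NOR (((((Y NOR Y) NOR (Y NOR Y)) NOR (((Y NOR V) NOR (Y NOR V)) NOR ((Y NOR V) NOR (Y NOR V)))) NOR (((Y NOR Y) NOR (Y NOR Y)) NOR (((Y NOR V) NOR (Y NOR V)) NOR ((Y NOR V) NOR (Y NOR V))))) NOR ((((Y NOR Y) NOR (Y NOR Y)) NOR (((Y NOR V) NOR (Y NOR V)) NOR ((Y NOR V) NOR (Y NOR V)))) NOR (((Y NOR Y) NOR (Y NOR Y)) NOR (((Y NOR V) NOR (Y NOR V)) NOR ((Y NOR V) NOR (Y NOR V)))))))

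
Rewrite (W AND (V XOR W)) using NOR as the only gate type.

((W NOR W) NOR (((((V NOR W) NOR (V NOR W)) NOR ((V NOR W) NOR (V NOR W))) NOR ((((V NOR V) NOR (W NOR W)) NOR ((V NOR V) NOR (W NOR W))) NOR (((V NOR V) NOR (W NOR W)) NOR ((V NOR V) NOR (W NOR W))))) NOR ((((V NOR W) NOR (V NOR W)) NOR ((V NOR W) NOR (V NOR W))) NOR ((((V NOR V) NOR (W NOR W)) NOR ((V NOR V) NOR (W NOR W))) NOR (((V NOR V) NOR (W NOR W)) NOR ((V NOR V) NOR (W NOR W)))))))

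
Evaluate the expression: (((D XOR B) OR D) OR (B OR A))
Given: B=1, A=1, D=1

Substituting: (((1 XOR 1) OR 1) OR (1 OR 1))
= 1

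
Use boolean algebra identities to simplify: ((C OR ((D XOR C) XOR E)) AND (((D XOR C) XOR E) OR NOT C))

By distribution ((E OR v) AND (E OR NOT v) = E):
= ((D XOR C) XOR E)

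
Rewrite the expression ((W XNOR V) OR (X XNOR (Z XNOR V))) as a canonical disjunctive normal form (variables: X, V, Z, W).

(NOT X AND NOT V AND NOT Z AND NOT W) OR (NOT X AND NOT V AND Z AND NOT W) OR (NOT X AND NOT V AND Z AND W) OR (NOT X AND V AND NOT Z AND NOT W) OR (NOT X AND V AND NOT Z AND W) OR (NOT X AND V AND Z AND W) OR (X AND NOT V AND NOT Z AND NOT W) OR (X AND NOT V AND NOT Z AND W) OR (X AND NOT V AND Z AND NOT W) OR (X AND V AND NOT Z AND W) OR (X AND V AND Z AND NOT W) OR (X AND V AND Z AND W)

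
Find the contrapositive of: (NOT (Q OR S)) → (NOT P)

Contrapositive: P → (Q OR S)
Note: A statement and its contrapositive are logically equivalent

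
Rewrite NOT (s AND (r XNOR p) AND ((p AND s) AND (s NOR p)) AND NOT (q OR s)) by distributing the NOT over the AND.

NOT s OR NOT (r XNOR p) OR NOT ((p AND s) AND (s NOR p)) OR (q OR s)
De Morgan's: NOT(AND of terms) = OR of negations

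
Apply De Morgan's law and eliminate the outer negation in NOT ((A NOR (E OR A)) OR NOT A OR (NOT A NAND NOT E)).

NOT (A NOR (E OR A)) AND A AND NOT (NOT A NAND NOT E)
De Morgan's: NOT(OR of terms) = AND of negations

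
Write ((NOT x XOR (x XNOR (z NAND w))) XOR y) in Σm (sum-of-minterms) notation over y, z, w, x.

Σm(0, 1, 2, 3, 4, 5, 14, 15) = (NOT y AND NOT z AND NOT w AND NOT x) OR (NOT y AND NOT z AND NOT w AND x) OR (NOT y AND NOT z AND w AND NOT x) OR (NOT y AND NOT z AND w AND x) OR (NOT y AND z AND NOT w AND NOT x) OR (NOT y AND z AND NOT w AND x) OR (y AND z AND w AND NOT x) OR (y AND z AND w AND x)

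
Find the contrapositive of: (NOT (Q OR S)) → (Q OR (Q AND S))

Contrapositive: NOT (Q OR (Q AND S)) → (Q OR S)
Note: A statement and its contrapositive are logically equivalent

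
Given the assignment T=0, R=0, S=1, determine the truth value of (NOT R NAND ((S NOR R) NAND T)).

Substituting: (NOT 0 NAND ((1 NOR 0) NAND 0))
= 0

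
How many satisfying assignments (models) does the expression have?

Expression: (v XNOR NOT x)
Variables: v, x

Satisfying assignments: (0,1), (1,0)
Count: 2 out of 4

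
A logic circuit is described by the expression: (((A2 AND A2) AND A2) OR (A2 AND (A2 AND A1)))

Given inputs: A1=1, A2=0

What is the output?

Substituting: (((0 AND 0) AND 0) OR (0 AND (0 AND 1)))
= 0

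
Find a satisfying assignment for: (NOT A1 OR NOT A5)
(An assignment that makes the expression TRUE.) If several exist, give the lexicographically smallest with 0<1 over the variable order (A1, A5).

A1=0, A5=0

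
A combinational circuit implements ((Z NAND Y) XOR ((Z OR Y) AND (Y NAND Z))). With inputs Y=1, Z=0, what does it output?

Substituting: ((0 NAND 1) XOR ((0 OR 1) AND (1 NAND 0)))
= 0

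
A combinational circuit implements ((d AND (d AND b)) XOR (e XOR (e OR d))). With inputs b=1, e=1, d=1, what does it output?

Substituting: ((1 AND (1 AND 1)) XOR (1 XOR (1 OR 1)))
= 1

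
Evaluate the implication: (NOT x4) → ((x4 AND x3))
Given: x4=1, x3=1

Antecedent (NOT x4) = 0; consequent ((x4 AND x3)) = 1.
0 → 1 = 1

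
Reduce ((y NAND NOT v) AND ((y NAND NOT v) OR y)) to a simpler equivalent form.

By absorption (E AND (E OR v) = E):
= (y NAND NOT v)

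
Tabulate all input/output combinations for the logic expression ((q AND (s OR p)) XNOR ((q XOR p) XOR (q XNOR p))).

p | q | s | Output
------------------
0 | 0 | 0 | 0
0 | 0 | 1 | 0
0 | 1 | 0 | 0
0 | 1 | 1 | 1
1 | 0 | 0 | 0
1 | 0 | 1 | 0
1 | 1 | 0 | 1
1 | 1 | 1 | 1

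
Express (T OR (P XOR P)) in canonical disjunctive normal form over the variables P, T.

(NOT P AND T) OR (P AND T)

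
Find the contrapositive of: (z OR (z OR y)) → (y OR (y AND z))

Contrapositive: NOT (y OR (y AND z)) → NOT (z OR (z OR y))
Note: A statement and its contrapositive are logically equivalent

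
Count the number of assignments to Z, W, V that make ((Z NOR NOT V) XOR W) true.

Satisfying assignments: (0,0,1), (0,1,0), (1,1,0), (1,1,1)
Count: 4 out of 8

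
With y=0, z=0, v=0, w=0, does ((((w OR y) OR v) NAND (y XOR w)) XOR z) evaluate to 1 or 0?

Substituting: ((((0 OR 0) OR 0) NAND (0 XOR 0)) XOR 0)
= 1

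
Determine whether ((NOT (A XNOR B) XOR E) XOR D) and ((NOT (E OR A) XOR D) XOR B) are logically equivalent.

No. Counterexample: with A=0, E=0, D=0, B=0, Expression 1 = 0 but Expression 2 = 1.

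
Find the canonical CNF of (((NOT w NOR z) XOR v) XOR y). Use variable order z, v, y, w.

(z OR v OR y OR w) AND (z OR v OR NOT y OR NOT w) AND (z OR NOT v OR y OR NOT w) AND (z OR NOT v OR NOT y OR w) AND (NOT z OR v OR y OR w) AND (NOT z OR v OR y OR NOT w) AND (NOT z OR NOT v OR NOT y OR w) AND (NOT z OR NOT v OR NOT y OR NOT w)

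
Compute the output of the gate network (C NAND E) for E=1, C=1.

Substituting: (1 NAND 1)
= 0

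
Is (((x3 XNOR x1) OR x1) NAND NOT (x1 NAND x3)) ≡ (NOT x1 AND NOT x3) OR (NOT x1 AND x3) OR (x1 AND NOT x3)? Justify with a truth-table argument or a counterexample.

Yes, they are equivalent — the two output columns agree on all 4 assignments:
x1 | x3 | Expression 1 | Expression 2
-------------------------------------
0 | 0 | 1 | 1
0 | 1 | 1 | 1
1 | 0 | 1 | 1
1 | 1 | 0 | 0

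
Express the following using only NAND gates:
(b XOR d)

((b NAND (b NAND d)) NAND (d NAND (b NAND d)))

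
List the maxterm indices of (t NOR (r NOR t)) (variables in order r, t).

ΠM(0, 1, 3) = (r OR t) AND (r OR NOT t) AND (NOT r OR NOT t)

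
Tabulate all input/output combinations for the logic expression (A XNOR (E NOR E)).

A | E | Output
--------------
0 | 0 | 0
0 | 1 | 1
1 | 0 | 1
1 | 1 | 0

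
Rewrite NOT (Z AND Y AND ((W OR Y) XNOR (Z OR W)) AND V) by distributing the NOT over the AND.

NOT Z OR NOT Y OR NOT ((W OR Y) XNOR (Z OR W)) OR NOT V
De Morgan's: NOT(AND of terms) = OR of negations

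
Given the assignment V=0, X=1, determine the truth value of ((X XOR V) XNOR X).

Substituting: ((1 XOR 0) XNOR 1)
= 1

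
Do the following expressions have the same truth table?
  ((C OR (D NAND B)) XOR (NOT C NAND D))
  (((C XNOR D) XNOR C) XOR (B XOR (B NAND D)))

No. Counterexample: with D=0, B=0, C=0, Expression 1 = 0 but Expression 2 = 1.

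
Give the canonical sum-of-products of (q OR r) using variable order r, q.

Σm(1, 2, 3) = (NOT r AND q) OR (r AND NOT q) OR (r AND q)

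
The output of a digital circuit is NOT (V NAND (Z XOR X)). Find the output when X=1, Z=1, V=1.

Substituting: NOT (1 NAND (1 XOR 1))
= 0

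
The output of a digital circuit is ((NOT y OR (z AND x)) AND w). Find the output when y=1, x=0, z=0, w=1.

Substituting: ((NOT 1 OR (0 AND 0)) AND 1)
= 0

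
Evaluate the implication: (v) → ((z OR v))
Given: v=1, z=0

Antecedent (v) = 1; consequent ((z OR v)) = 1.
1 → 1 = 1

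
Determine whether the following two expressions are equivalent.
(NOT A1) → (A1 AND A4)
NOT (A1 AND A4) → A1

Yes, Contrapositive is always equivalent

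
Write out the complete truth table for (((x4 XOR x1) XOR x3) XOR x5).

x3 | x5 | x1 | x4 | Output
--------------------------
0 | 0 | 0 | 0 | 0
0 | 0 | 0 | 1 | 1
0 | 0 | 1 | 0 | 1
0 | 0 | 1 | 1 | 0
0 | 1 | 0 | 0 | 1
0 | 1 | 0 | 1 | 0
0 | 1 | 1 | 0 | 0
0 | 1 | 1 | 1 | 1
1 | 0 | 0 | 0 | 1
1 | 0 | 0 | 1 | 0
1 | 0 | 1 | 0 | 0
1 | 0 | 1 | 1 | 1
1 | 1 | 0 | 0 | 0
1 | 1 | 0 | 1 | 1
1 | 1 | 1 | 0 | 1
1 | 1 | 1 | 1 | 0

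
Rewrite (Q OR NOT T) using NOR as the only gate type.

((Q NOR (T NOR T)) NOR (Q NOR (T NOR T)))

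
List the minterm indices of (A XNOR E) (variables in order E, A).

Σm(0, 3) = (NOT E AND NOT A) OR (E AND A)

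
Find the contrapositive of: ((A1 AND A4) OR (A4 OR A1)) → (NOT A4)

Contrapositive: A4 → NOT ((A1 AND A4) OR (A4 OR A1))
Note: A statement and its contrapositive are logically equivalent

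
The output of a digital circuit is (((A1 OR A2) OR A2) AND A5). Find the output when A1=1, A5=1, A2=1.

Substituting: (((1 OR 1) OR 1) AND 1)
= 1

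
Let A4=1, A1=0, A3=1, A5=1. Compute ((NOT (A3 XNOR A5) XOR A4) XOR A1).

Substituting: ((NOT (1 XNOR 1) XOR 1) XOR 0)
= 1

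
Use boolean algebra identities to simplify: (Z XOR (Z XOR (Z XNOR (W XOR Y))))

By XOR self-cancellation ((E XOR v) XOR v = E):
= (Z XNOR (W XOR Y))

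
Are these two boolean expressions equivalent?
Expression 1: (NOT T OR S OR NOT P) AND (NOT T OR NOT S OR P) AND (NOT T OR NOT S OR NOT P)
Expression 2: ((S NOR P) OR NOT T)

Yes, they are equivalent — the two output columns agree on all 8 assignments:
T | S | P | Expression 1 | Expression 2
---------------------------------------
0 | 0 | 0 | 1 | 1
0 | 0 | 1 | 1 | 1
0 | 1 | 0 | 1 | 1
0 | 1 | 1 | 1 | 1
1 | 0 | 0 | 1 | 1
1 | 0 | 1 | 0 | 0
1 | 1 | 0 | 0 | 0
1 | 1 | 1 | 0 | 0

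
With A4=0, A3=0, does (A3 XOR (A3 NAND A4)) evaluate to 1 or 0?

Substituting: (0 XOR (0 NAND 0))
= 1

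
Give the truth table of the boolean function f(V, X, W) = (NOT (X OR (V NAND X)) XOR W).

V | X | W | Output
------------------
0 | 0 | 0 | 0
0 | 0 | 1 | 1
0 | 1 | 0 | 0
0 | 1 | 1 | 1
1 | 0 | 0 | 0
1 | 0 | 1 | 1
1 | 1 | 0 | 0
1 | 1 | 1 | 1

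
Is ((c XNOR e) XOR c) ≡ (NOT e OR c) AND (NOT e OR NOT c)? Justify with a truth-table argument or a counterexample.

Yes, they are equivalent — the two output columns agree on all 4 assignments:
e | c | Expression 1 | Expression 2
-----------------------------------
0 | 0 | 1 | 1
0 | 1 | 1 | 1
1 | 0 | 0 | 0
1 | 1 | 0 | 0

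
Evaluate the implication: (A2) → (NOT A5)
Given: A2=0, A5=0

Antecedent (A2) = 0; consequent (NOT A5) = 1.
0 → 1 = 1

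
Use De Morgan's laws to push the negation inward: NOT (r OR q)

NOT r AND NOT q
De Morgan's: NOT(OR of terms) = AND of negations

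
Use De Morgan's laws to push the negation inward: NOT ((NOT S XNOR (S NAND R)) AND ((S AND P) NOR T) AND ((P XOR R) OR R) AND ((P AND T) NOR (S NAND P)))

NOT (NOT S XNOR (S NAND R)) OR NOT ((S AND P) NOR T) OR NOT ((P XOR R) OR R) OR NOT ((P AND T) NOR (S NAND P))
De Morgan's: NOT(AND of terms) = OR of negations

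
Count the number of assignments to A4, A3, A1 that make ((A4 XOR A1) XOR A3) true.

Satisfying assignments: (0,0,1), (0,1,0), (1,0,0), (1,1,1)
Count: 4 out of 8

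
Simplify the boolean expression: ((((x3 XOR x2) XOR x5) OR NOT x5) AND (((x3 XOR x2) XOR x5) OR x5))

By distribution ((E OR v) AND (E OR NOT v) = E):
= ((x3 XOR x2) XOR x5)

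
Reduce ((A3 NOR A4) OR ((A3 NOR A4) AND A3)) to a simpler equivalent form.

By absorption (E OR (E AND v) = E):
= (A3 NOR A4)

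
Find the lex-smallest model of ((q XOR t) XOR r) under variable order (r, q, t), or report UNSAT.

r=0, q=0, t=1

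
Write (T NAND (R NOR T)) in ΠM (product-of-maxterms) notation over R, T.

ΠM() = TRUE (no maxterms)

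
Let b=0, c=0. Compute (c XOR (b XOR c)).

Substituting: (0 XOR (0 XOR 0))
= 0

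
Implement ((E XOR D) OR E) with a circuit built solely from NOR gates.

((((((E NOR D) NOR (E NOR D)) NOR ((E NOR D) NOR (E NOR D))) NOR ((((E NOR E) NOR (D NOR D)) NOR ((E NOR E) NOR (D NOR D))) NOR (((E NOR E) NOR (D NOR D)) NOR ((E NOR E) NOR (D NOR D))))) NOR E) NOR (((((E NOR D) NOR (E NOR D)) NOR ((E NOR D) NOR (E NOR D))) NOR ((((E NOR E) NOR (D NOR D)) NOR ((E NOR E) NOR (D NOR D))) NOR (((E NOR E) NOR (D NOR D)) NOR ((E NOR E) NOR (D NOR D))))) NOR E))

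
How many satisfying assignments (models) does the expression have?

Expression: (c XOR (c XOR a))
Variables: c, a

Satisfying assignments: (0,1), (1,1)
Count: 2 out of 4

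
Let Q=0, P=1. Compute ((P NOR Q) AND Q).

Substituting: ((1 NOR 0) AND 0)
= 0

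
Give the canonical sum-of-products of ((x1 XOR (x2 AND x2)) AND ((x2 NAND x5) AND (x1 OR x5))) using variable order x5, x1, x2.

Σm(2, 6) = (NOT x5 AND x1 AND NOT x2) OR (x5 AND x1 AND NOT x2)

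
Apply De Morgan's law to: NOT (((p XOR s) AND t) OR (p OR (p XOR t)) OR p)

NOT ((p XOR s) AND t) AND NOT (p OR (p XOR t)) AND NOT p
De Morgan's: NOT(OR of terms) = AND of negations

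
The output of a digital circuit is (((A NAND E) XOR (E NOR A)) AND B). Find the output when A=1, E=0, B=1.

Substituting: (((1 NAND 0) XOR (0 NOR 1)) AND 1)
= 1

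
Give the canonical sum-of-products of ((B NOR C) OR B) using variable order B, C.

Σm(0, 2, 3) = (NOT B AND NOT C) OR (B AND NOT C) OR (B AND C)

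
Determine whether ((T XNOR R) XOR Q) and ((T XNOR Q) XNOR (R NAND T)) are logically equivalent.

No. Counterexample: with Q=0, T=0, R=1, Expression 1 = 0 but Expression 2 = 1.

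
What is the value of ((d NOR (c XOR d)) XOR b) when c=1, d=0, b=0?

Substituting: ((0 NOR (1 XOR 0)) XOR 0)
= 0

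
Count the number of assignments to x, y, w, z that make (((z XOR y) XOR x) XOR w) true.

Satisfying assignments: (0,0,0,1), (0,0,1,0), (0,1,0,0), (0,1,1,1), (1,0,0,0), (1,0,1,1), (1,1,0,1), (1,1,1,0)
Count: 8 out of 16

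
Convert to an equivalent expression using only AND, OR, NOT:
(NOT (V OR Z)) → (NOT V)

(V OR Z) OR (NOT V)
(Implication elimination: A → B = NOT A OR B)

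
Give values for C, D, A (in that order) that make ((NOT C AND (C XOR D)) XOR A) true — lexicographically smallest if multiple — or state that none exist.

C=0, D=0, A=1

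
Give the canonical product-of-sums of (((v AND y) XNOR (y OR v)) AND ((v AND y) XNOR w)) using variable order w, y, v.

ΠM(1, 2, 3, 4, 5, 6) = (w OR y OR NOT v) AND (w OR NOT y OR v) AND (w OR NOT y OR NOT v) AND (NOT w OR y OR v) AND (NOT w OR y OR NOT v) AND (NOT w OR NOT y OR v)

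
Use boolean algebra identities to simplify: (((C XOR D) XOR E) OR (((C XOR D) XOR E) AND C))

By absorption (E OR (E AND v) = E):
= ((C XOR D) XOR E)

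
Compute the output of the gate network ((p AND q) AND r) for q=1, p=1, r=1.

Substituting: ((1 AND 1) AND 1)
= 1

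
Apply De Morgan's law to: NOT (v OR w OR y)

NOT v AND NOT w AND NOT y
De Morgan's: NOT(OR of terms) = AND of negations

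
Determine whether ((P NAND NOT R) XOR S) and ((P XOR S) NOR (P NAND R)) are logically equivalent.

No. Counterexample: with R=0, P=0, S=0, Expression 1 = 1 but Expression 2 = 0.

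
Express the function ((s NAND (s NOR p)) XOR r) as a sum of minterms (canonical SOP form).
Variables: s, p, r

Σm(0, 2, 4, 6) = (NOT s AND NOT p AND NOT r) OR (NOT s AND p AND NOT r) OR (s AND NOT p AND NOT r) OR (s AND p AND NOT r)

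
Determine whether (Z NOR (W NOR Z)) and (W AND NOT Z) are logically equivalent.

Yes, they are equivalent — the two output columns agree on all 4 assignments:
W | Z | Expression 1 | Expression 2
-----------------------------------
0 | 0 | 0 | 0
0 | 1 | 0 | 0
1 | 0 | 1 | 1
1 | 1 | 0 | 0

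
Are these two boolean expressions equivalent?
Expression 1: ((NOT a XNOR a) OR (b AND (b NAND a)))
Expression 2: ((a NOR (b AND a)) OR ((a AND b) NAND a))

No. Counterexample: with b=0, a=0, Expression 1 = 0 but Expression 2 = 1.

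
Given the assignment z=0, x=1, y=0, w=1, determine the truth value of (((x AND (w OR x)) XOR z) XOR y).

Substituting: (((1 AND (1 OR 1)) XOR 0) XOR 0)
= 1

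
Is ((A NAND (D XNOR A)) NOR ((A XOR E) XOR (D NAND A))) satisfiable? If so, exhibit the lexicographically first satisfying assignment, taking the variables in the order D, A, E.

D=1, A=1, E=1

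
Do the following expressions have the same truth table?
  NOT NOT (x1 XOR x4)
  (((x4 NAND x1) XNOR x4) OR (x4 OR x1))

No. Counterexample: with x4=1, x1=1, Expression 1 = 0 but Expression 2 = 1.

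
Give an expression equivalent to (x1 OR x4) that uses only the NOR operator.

((x1 NOR x4) NOR (x1 NOR x4))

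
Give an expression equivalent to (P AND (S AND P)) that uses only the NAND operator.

((P NAND ((S NAND P) NAND (S NAND P))) NAND (P NAND ((S NAND P) NAND (S NAND P))))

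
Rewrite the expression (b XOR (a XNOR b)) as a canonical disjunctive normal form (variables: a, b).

(NOT a AND NOT b) OR (NOT a AND b)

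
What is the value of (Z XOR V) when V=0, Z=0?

Substituting: (0 XOR 0)
= 0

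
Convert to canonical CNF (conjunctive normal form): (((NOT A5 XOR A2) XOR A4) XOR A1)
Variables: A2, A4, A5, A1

(A2 OR A4 OR A5 OR NOT A1) AND (A2 OR A4 OR NOT A5 OR A1) AND (A2 OR NOT A4 OR A5 OR A1) AND (A2 OR NOT A4 OR NOT A5 OR NOT A1) AND (NOT A2 OR A4 OR A5 OR A1) AND (NOT A2 OR A4 OR NOT A5 OR NOT A1) AND (NOT A2 OR NOT A4 OR A5 OR NOT A1) AND (NOT A2 OR NOT A4 OR NOT A5 OR A1)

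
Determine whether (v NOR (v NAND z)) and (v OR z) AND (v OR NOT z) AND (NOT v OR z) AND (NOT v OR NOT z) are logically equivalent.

Yes, they are equivalent — the two output columns agree on all 4 assignments:
v | z | Expression 1 | Expression 2
-----------------------------------
0 | 0 | 0 | 0
0 | 1 | 0 | 0
1 | 0 | 0 | 0
1 | 1 | 0 | 0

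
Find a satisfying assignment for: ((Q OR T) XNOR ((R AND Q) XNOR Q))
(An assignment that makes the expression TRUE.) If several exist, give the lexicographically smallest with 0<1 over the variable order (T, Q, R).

T=0, Q=1, R=1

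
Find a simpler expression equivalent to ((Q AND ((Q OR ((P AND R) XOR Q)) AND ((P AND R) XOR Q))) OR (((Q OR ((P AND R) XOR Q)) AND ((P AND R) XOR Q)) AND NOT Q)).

By distribution ((E AND v) OR (E AND NOT v) = E) then absorption (E AND (E OR v) = E):
= ((P AND R) XOR Q)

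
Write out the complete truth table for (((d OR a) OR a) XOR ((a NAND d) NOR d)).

d | a | Output
--------------
0 | 0 | 0
0 | 1 | 1
1 | 0 | 1
1 | 1 | 1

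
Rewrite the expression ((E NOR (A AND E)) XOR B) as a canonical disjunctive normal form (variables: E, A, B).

(NOT E AND NOT A AND NOT B) OR (NOT E AND A AND NOT B) OR (E AND NOT A AND B) OR (E AND A AND B)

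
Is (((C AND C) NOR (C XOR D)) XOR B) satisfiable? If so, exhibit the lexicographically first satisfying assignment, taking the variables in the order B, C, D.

B=0, C=0, D=0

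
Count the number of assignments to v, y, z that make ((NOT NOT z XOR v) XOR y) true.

Satisfying assignments: (0,0,1), (0,1,0), (1,0,0), (1,1,1)
Count: 4 out of 8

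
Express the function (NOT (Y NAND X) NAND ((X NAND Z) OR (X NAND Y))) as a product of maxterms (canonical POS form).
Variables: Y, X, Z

ΠM(6) = (NOT Y OR NOT X OR Z)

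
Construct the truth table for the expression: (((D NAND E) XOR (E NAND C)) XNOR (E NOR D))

C | E | D | Output
------------------
0 | 0 | 0 | 0
0 | 0 | 1 | 1
0 | 1 | 0 | 1
0 | 1 | 1 | 0
1 | 0 | 0 | 0
1 | 0 | 1 | 1
1 | 1 | 0 | 0
1 | 1 | 1 | 1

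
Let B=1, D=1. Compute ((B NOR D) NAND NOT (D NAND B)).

Substituting: ((1 NOR 1) NAND NOT (1 NAND 1))
= 1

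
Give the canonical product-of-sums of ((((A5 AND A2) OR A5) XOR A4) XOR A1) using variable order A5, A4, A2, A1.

ΠM(0, 2, 5, 7, 9, 11, 12, 14) = (A5 OR A4 OR A2 OR A1) AND (A5 OR A4 OR NOT A2 OR A1) AND (A5 OR NOT A4 OR A2 OR NOT A1) AND (A5 OR NOT A4 OR NOT A2 OR NOT A1) AND (NOT A5 OR A4 OR A2 OR NOT A1) AND (NOT A5 OR A4 OR NOT A2 OR NOT A1) AND (NOT A5 OR NOT A4 OR A2 OR A1) AND (NOT A5 OR NOT A4 OR NOT A2 OR A1)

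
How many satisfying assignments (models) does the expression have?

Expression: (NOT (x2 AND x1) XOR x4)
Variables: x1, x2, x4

Satisfying assignments: (0,0,0), (0,1,0), (1,0,0), (1,1,1)
Count: 4 out of 8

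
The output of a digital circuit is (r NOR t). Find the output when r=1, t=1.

Substituting: (1 NOR 1)
= 0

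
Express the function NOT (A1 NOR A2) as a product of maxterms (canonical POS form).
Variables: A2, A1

ΠM(0) = (A2 OR A1)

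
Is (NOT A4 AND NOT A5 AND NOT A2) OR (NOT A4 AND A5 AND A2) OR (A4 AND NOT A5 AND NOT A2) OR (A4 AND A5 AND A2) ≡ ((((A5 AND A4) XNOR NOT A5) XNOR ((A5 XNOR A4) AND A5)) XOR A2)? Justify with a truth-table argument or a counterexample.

Yes, they are equivalent — the two output columns agree on all 8 assignments:
A4 | A5 | A2 | Expression 1 | Expression 2
------------------------------------------
0 | 0 | 0 | 1 | 1
0 | 0 | 1 | 0 | 0
0 | 1 | 0 | 0 | 0
0 | 1 | 1 | 1 | 1
1 | 0 | 0 | 1 | 1
1 | 0 | 1 | 0 | 0
1 | 1 | 0 | 0 | 0
1 | 1 | 1 | 1 | 1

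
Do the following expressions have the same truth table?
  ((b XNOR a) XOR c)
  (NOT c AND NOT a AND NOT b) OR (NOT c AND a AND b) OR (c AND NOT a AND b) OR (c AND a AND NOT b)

Yes, they are equivalent — the two output columns agree on all 8 assignments:
c | a | b | Expression 1 | Expression 2
---------------------------------------
0 | 0 | 0 | 1 | 1
0 | 0 | 1 | 0 | 0
0 | 1 | 0 | 0 | 0
0 | 1 | 1 | 1 | 1
1 | 0 | 0 | 0 | 0
1 | 0 | 1 | 1 | 1
1 | 1 | 0 | 1 | 1
1 | 1 | 1 | 0 | 0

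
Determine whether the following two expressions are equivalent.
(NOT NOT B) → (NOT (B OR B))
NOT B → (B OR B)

No, Inverse is not equivalent to original (counterexample: C=0, B=0)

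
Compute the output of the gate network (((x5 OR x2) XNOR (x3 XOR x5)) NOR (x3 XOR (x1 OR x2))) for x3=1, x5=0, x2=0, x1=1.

Substituting: (((0 OR 0) XNOR (1 XOR 0)) NOR (1 XOR (1 OR 0)))
= 1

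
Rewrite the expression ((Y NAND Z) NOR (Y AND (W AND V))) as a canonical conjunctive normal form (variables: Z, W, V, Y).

(Z OR W OR V OR Y) AND (Z OR W OR V OR NOT Y) AND (Z OR W OR NOT V OR Y) AND (Z OR W OR NOT V OR NOT Y) AND (Z OR NOT W OR V OR Y) AND (Z OR NOT W OR V OR NOT Y) AND (Z OR NOT W OR NOT V OR Y) AND (Z OR NOT W OR NOT V OR NOT Y) AND (NOT Z OR W OR V OR Y) AND (NOT Z OR W OR NOT V OR Y) AND (NOT Z OR NOT W OR V OR Y) AND (NOT Z OR NOT W OR NOT V OR Y) AND (NOT Z OR NOT W OR NOT V OR NOT Y)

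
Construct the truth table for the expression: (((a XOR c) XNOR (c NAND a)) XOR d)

a | d | c | Output
------------------
0 | 0 | 0 | 0
0 | 0 | 1 | 1
0 | 1 | 0 | 1
0 | 1 | 1 | 0
1 | 0 | 0 | 1
1 | 0 | 1 | 1
1 | 1 | 0 | 0
1 | 1 | 1 | 0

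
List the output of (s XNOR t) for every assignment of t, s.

t | s | Output
--------------
0 | 0 | 1
0 | 1 | 0
1 | 0 | 0
1 | 1 | 1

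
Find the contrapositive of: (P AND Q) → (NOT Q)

Contrapositive: Q → NOT (P AND Q)
Note: A statement and its contrapositive are logically equivalent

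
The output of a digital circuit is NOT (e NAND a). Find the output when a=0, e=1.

Substituting: NOT (1 NAND 0)
= 0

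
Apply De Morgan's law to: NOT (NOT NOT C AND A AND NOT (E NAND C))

NOT C OR NOT A OR (E NAND C)
De Morgan's: NOT(AND of terms) = OR of negations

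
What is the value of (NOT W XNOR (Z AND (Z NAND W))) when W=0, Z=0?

Substituting: (NOT 0 XNOR (0 AND (0 NAND 0)))
= 0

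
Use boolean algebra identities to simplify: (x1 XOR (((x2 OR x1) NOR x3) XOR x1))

By XOR self-cancellation ((E XOR v) XOR v = E):
= ((x2 OR x1) NOR x3)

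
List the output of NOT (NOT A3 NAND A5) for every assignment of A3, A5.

A3 | A5 | Output
----------------
0 | 0 | 0
0 | 1 | 1
1 | 0 | 0
1 | 1 | 0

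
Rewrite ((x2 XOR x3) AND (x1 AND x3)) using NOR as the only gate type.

((((((x2 NOR x3) NOR (x2 NOR x3)) NOR ((x2 NOR x3) NOR (x2 NOR x3))) NOR ((((x2 NOR x2) NOR (x3 NOR x3)) NOR ((x2 NOR x2) NOR (x3 NOR x3))) NOR (((x2 NOR x2) NOR (x3 NOR x3)) NOR ((x2 NOR x2) NOR (x3 NOR x3))))) NOR ((((x2 NOR x3) NOR (x2 NOR x3)) NOR ((x2 NOR x3) NOR (x2 NOR x3))) NOR ((((x2 NOR x2) NOR (x3 NOR x3)) NOR ((x2 NOR x2) NOR (x3 NOR x3))) NOR (((x2 NOR x2) NOR (x3 NOR x3)) NOR ((x2 NOR x2) NOR (x3 NOR x3)))))) NOR (((x1 NOR x1) NOR (x3 NOR x3)) NOR ((x1 NOR x1) NOR (x3 NOR x3))))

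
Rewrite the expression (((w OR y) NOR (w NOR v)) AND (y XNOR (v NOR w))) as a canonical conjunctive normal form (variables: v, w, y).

(v OR w OR y) AND (v OR w OR NOT y) AND (v OR NOT w OR y) AND (v OR NOT w OR NOT y) AND (NOT v OR w OR NOT y) AND (NOT v OR NOT w OR y) AND (NOT v OR NOT w OR NOT y)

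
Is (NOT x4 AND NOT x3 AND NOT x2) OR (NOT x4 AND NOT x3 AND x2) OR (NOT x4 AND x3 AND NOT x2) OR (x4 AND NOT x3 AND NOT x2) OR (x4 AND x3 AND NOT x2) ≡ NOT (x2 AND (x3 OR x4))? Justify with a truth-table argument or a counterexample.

Yes, they are equivalent — the two output columns agree on all 8 assignments:
x4 | x3 | x2 | Expression 1 | Expression 2
------------------------------------------
0 | 0 | 0 | 1 | 1
0 | 0 | 1 | 1 | 1
0 | 1 | 0 | 1 | 1
0 | 1 | 1 | 0 | 0
1 | 0 | 0 | 1 | 1
1 | 0 | 1 | 0 | 0
1 | 1 | 0 | 1 | 1
1 | 1 | 1 | 0 | 0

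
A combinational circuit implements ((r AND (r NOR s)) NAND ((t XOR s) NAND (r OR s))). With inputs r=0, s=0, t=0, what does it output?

Substituting: ((0 AND (0 NOR 0)) NAND ((0 XOR 0) NAND (0 OR 0)))
= 1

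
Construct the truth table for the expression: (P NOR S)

S | P | Output
--------------
0 | 0 | 1
0 | 1 | 0
1 | 0 | 0
1 | 1 | 0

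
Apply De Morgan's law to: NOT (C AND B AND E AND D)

NOT C OR NOT B OR NOT E OR NOT D
De Morgan's: NOT(AND of terms) = OR of negations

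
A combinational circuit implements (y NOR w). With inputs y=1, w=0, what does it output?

Substituting: (1 NOR 0)
= 0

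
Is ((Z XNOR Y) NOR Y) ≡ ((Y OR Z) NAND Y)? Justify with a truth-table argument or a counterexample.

No. Counterexample: with Z=0, Y=0, Expression 1 = 0 but Expression 2 = 1.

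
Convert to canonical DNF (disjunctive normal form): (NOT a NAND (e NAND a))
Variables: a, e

(a AND NOT e) OR (a AND e)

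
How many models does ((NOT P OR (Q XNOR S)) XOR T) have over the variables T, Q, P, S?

Satisfying assignments: (0,0,0,0), (0,0,0,1), (0,0,1,0), (0,1,0,0), (0,1,0,1), (0,1,1,1), (1,0,1,1), (1,1,1,0)
Count: 8 out of 16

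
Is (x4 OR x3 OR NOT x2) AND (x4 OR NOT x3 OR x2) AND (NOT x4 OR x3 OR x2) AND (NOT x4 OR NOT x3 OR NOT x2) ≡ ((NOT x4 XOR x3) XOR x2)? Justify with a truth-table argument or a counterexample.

Yes, they are equivalent — the two output columns agree on all 8 assignments:
x4 | x3 | x2 | Expression 1 | Expression 2
------------------------------------------
0 | 0 | 0 | 1 | 1
0 | 0 | 1 | 0 | 0
0 | 1 | 0 | 0 | 0
0 | 1 | 1 | 1 | 1
1 | 0 | 0 | 0 | 0
1 | 0 | 1 | 1 | 1
1 | 1 | 0 | 1 | 1
1 | 1 | 1 | 0 | 0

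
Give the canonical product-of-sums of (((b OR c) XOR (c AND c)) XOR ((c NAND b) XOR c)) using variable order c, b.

ΠM(1, 2) = (c OR NOT b) AND (NOT c OR b)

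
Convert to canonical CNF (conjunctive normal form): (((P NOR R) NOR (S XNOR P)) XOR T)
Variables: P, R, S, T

(P OR R OR S OR T) AND (P OR R OR NOT S OR T) AND (P OR NOT R OR S OR T) AND (P OR NOT R OR NOT S OR NOT T) AND (NOT P OR R OR S OR NOT T) AND (NOT P OR R OR NOT S OR T) AND (NOT P OR NOT R OR S OR NOT T) AND (NOT P OR NOT R OR NOT S OR T)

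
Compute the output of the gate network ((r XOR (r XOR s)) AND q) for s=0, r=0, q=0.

Substituting: ((0 XOR (0 XOR 0)) AND 0)
= 0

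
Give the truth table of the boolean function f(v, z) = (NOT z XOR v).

v | z | Output
--------------
0 | 0 | 1
0 | 1 | 0
1 | 0 | 0
1 | 1 | 1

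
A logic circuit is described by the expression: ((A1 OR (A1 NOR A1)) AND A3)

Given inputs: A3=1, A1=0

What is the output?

Substituting: ((0 OR (0 NOR 0)) AND 1)
= 1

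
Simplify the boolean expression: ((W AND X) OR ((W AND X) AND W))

By absorption (E OR (E AND v) = E):
= (W AND X)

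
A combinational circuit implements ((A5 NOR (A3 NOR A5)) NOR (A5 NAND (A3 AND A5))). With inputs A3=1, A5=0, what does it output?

Substituting: ((0 NOR (1 NOR 0)) NOR (0 NAND (1 AND 0)))
= 0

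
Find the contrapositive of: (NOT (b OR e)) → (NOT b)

Contrapositive: b → (b OR e)
Note: A statement and its contrapositive are logically equivalent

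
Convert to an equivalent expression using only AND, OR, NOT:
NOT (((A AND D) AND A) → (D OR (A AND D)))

((A AND D) AND A) AND NOT (D OR (A AND D))
(Negated implication: NOT(A → B) = A AND NOT B)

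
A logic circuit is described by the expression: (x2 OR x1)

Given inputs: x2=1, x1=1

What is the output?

Substituting: (1 OR 1)
= 1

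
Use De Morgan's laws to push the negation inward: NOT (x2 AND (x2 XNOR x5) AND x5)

NOT x2 OR NOT (x2 XNOR x5) OR NOT x5
De Morgan's: NOT(AND of terms) = OR of negations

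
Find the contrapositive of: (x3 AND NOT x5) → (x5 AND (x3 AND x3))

Contrapositive: NOT (x5 AND (x3 AND x3)) → NOT (x3 AND NOT x5)
Note: A statement and its contrapositive are logically equivalent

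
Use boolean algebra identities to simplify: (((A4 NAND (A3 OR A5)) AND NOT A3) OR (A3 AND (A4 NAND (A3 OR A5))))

By distribution ((E AND v) OR (E AND NOT v) = E):
= (A4 NAND (A3 OR A5))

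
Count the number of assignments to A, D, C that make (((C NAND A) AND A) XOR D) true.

Satisfying assignments: (0,1,0), (0,1,1), (1,0,0), (1,1,1)
Count: 4 out of 8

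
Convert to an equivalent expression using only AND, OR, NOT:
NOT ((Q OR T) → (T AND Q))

(Q OR T) AND NOT (T AND Q)
(Negated implication: NOT(A → B) = A AND NOT B)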